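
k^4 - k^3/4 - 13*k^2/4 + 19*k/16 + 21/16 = (k - 3/2)*(k - 1)*(k + 1/2)*(k + 7/4)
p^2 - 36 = (p - 6)*(p + 6)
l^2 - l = l*(l - 1)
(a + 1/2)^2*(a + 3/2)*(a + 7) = a^4 + 19*a^3/2 + 77*a^2/4 + 101*a/8 + 21/8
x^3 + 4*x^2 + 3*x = x*(x + 1)*(x + 3)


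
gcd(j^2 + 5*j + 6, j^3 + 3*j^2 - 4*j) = 1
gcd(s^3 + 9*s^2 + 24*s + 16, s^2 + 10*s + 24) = s + 4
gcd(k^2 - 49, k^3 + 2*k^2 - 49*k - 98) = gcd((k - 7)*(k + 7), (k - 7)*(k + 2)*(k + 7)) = k^2 - 49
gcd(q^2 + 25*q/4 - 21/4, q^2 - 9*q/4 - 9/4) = 1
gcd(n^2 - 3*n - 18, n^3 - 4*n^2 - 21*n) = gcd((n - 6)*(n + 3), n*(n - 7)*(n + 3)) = n + 3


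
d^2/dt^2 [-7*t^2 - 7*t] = -14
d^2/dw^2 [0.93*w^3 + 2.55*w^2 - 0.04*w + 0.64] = 5.58*w + 5.1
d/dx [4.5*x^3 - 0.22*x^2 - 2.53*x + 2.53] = 13.5*x^2 - 0.44*x - 2.53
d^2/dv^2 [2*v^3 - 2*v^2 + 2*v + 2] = 12*v - 4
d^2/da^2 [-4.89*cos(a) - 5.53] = 4.89*cos(a)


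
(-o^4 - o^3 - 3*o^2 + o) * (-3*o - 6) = 3*o^5 + 9*o^4 + 15*o^3 + 15*o^2 - 6*o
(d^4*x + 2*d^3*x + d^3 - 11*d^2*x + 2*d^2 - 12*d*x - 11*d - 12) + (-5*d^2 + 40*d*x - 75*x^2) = d^4*x + 2*d^3*x + d^3 - 11*d^2*x - 3*d^2 + 28*d*x - 11*d - 75*x^2 - 12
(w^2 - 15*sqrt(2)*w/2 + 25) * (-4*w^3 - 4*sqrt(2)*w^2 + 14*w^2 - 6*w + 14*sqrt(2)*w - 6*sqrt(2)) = -4*w^5 + 14*w^4 + 26*sqrt(2)*w^4 - 91*sqrt(2)*w^3 - 46*w^3 - 61*sqrt(2)*w^2 + 140*w^2 - 60*w + 350*sqrt(2)*w - 150*sqrt(2)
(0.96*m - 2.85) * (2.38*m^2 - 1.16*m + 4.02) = 2.2848*m^3 - 7.8966*m^2 + 7.1652*m - 11.457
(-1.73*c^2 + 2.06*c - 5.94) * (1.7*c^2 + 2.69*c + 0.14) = -2.941*c^4 - 1.1517*c^3 - 4.7988*c^2 - 15.6902*c - 0.8316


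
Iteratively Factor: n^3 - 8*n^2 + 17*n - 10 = (n - 2)*(n^2 - 6*n + 5) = (n - 5)*(n - 2)*(n - 1)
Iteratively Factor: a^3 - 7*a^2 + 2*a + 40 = (a + 2)*(a^2 - 9*a + 20) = (a - 5)*(a + 2)*(a - 4)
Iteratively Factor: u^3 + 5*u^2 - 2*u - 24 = (u + 4)*(u^2 + u - 6) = (u - 2)*(u + 4)*(u + 3)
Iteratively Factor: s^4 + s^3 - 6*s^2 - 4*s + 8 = (s + 2)*(s^3 - s^2 - 4*s + 4) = (s - 1)*(s + 2)*(s^2 - 4) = (s - 2)*(s - 1)*(s + 2)*(s + 2)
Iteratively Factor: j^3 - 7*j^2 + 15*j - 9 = (j - 1)*(j^2 - 6*j + 9) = (j - 3)*(j - 1)*(j - 3)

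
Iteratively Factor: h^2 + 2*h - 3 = (h - 1)*(h + 3)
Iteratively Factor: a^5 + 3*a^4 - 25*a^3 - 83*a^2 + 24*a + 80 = (a + 4)*(a^4 - a^3 - 21*a^2 + a + 20) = (a - 1)*(a + 4)*(a^3 - 21*a - 20) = (a - 1)*(a + 1)*(a + 4)*(a^2 - a - 20) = (a - 1)*(a + 1)*(a + 4)^2*(a - 5)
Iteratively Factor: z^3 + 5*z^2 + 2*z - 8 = (z - 1)*(z^2 + 6*z + 8) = (z - 1)*(z + 4)*(z + 2)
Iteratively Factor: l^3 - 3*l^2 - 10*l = (l)*(l^2 - 3*l - 10) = l*(l + 2)*(l - 5)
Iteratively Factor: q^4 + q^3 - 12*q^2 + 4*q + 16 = (q + 1)*(q^3 - 12*q + 16) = (q - 2)*(q + 1)*(q^2 + 2*q - 8) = (q - 2)*(q + 1)*(q + 4)*(q - 2)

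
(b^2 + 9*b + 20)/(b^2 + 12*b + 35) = (b + 4)/(b + 7)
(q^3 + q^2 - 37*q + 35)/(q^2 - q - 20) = (q^2 + 6*q - 7)/(q + 4)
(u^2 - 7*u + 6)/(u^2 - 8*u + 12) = (u - 1)/(u - 2)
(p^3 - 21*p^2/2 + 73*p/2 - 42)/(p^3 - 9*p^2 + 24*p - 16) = (2*p^2 - 13*p + 21)/(2*(p^2 - 5*p + 4))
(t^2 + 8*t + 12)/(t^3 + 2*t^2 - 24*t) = (t + 2)/(t*(t - 4))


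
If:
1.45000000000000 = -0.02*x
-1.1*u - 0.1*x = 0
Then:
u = 6.59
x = -72.50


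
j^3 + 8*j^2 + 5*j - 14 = (j - 1)*(j + 2)*(j + 7)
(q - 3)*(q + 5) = q^2 + 2*q - 15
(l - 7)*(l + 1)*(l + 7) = l^3 + l^2 - 49*l - 49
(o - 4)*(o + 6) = o^2 + 2*o - 24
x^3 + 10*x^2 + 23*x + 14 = (x + 1)*(x + 2)*(x + 7)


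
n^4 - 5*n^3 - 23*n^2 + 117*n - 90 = (n - 6)*(n - 3)*(n - 1)*(n + 5)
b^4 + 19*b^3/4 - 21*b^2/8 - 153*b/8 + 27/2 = (b - 3/2)*(b - 3/4)*(b + 3)*(b + 4)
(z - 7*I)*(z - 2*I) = z^2 - 9*I*z - 14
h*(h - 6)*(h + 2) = h^3 - 4*h^2 - 12*h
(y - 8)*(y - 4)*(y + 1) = y^3 - 11*y^2 + 20*y + 32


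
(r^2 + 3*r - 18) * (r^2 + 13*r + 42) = r^4 + 16*r^3 + 63*r^2 - 108*r - 756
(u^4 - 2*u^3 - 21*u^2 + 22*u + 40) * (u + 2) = u^5 - 25*u^3 - 20*u^2 + 84*u + 80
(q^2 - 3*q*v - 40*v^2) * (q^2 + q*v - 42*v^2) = q^4 - 2*q^3*v - 85*q^2*v^2 + 86*q*v^3 + 1680*v^4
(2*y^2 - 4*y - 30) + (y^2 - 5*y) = 3*y^2 - 9*y - 30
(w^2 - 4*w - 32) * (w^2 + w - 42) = w^4 - 3*w^3 - 78*w^2 + 136*w + 1344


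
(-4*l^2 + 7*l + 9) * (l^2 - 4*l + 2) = -4*l^4 + 23*l^3 - 27*l^2 - 22*l + 18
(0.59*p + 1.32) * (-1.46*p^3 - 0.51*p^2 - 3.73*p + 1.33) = -0.8614*p^4 - 2.2281*p^3 - 2.8739*p^2 - 4.1389*p + 1.7556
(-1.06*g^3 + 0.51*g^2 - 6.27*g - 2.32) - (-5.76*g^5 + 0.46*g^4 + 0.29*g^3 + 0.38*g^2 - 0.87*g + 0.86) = 5.76*g^5 - 0.46*g^4 - 1.35*g^3 + 0.13*g^2 - 5.4*g - 3.18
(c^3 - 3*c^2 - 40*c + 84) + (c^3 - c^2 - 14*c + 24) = 2*c^3 - 4*c^2 - 54*c + 108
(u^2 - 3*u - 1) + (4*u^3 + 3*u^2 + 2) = 4*u^3 + 4*u^2 - 3*u + 1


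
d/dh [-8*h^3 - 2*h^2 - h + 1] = -24*h^2 - 4*h - 1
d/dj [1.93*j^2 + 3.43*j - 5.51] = 3.86*j + 3.43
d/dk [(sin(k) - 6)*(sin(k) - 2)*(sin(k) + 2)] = (3*sin(k)^2 - 12*sin(k) - 4)*cos(k)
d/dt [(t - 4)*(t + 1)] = 2*t - 3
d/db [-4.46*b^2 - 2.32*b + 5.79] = -8.92*b - 2.32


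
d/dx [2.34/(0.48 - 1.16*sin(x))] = 2.7144*cos(x)/(1.16*sin(x) - 0.48)^2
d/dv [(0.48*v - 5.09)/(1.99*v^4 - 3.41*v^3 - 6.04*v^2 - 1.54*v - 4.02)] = (-2.8656*v^4 + 43.79*v^3 - 49.1715*v^2 - 61.4872*v - 9.7682)/(3.9601*v^8 - 13.5718*v^7 - 12.4111*v^6 + 35.0636*v^5 + 30.9848*v^4 + 46.0196*v^3 + 50.9332*v^2 + 12.3816*v + 16.1604)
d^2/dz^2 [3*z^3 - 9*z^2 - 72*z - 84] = 18*z - 18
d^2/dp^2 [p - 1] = 0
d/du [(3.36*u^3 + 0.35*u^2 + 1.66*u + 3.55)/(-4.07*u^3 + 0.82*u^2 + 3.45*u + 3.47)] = (4.1797*u^4 + 36.6964*u^3 + 78.1694*u^2 - 3.393*u - 6.4873)/(16.5649*u^6 - 6.6748*u^5 - 27.4106*u^4 - 22.5878*u^3 + 17.5933*u^2 + 23.943*u + 12.0409)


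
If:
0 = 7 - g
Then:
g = 7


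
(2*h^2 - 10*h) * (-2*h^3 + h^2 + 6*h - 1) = -4*h^5 + 22*h^4 + 2*h^3 - 62*h^2 + 10*h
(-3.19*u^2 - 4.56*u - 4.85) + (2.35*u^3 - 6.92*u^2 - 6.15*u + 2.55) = 2.35*u^3 - 10.11*u^2 - 10.71*u - 2.3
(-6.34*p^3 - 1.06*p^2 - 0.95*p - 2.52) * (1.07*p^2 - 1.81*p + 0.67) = -6.7838*p^5 + 10.3412*p^4 - 3.3457*p^3 - 1.6871*p^2 + 3.9247*p - 1.6884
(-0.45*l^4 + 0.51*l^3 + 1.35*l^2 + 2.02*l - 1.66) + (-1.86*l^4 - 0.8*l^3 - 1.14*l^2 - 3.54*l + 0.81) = -2.31*l^4 - 0.29*l^3 + 0.21*l^2 - 1.52*l - 0.85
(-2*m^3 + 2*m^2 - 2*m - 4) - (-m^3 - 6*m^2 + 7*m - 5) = -m^3 + 8*m^2 - 9*m + 1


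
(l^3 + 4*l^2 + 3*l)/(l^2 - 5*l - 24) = l*(l + 1)/(l - 8)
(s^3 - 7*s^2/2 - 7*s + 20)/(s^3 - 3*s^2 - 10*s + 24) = (s + 5/2)/(s + 3)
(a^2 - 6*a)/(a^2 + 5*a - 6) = a*(a - 6)/(a^2 + 5*a - 6)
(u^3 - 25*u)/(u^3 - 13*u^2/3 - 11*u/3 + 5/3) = 3*u*(u + 5)/(3*u^2 + 2*u - 1)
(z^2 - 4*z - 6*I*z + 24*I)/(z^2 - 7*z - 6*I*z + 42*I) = (z - 4)/(z - 7)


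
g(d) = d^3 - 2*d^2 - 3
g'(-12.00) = 480.00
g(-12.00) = -2019.00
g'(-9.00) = 279.00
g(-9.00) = -894.00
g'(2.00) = 4.00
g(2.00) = -3.00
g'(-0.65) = 3.87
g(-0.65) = -4.12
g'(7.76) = 149.61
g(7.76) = 343.85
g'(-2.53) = 29.32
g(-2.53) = -32.00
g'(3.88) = 29.64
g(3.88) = 25.30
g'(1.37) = 0.15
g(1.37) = -4.18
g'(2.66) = 10.59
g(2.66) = 1.67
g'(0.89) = -1.18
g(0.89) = -3.88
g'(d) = 3*d^2 - 4*d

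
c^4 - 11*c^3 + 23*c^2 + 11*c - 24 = (c - 8)*(c - 3)*(c - 1)*(c + 1)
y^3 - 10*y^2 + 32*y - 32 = (y - 4)^2*(y - 2)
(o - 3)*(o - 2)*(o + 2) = o^3 - 3*o^2 - 4*o + 12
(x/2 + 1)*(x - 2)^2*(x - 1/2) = x^4/2 - 5*x^3/4 - 3*x^2/2 + 5*x - 2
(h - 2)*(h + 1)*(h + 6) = h^3 + 5*h^2 - 8*h - 12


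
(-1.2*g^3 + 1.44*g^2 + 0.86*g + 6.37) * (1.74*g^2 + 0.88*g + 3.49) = -2.088*g^5 + 1.4496*g^4 - 1.4244*g^3 + 16.8662*g^2 + 8.607*g + 22.2313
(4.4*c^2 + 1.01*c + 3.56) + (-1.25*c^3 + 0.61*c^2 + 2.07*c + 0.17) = -1.25*c^3 + 5.01*c^2 + 3.08*c + 3.73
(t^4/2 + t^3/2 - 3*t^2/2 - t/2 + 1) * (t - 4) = t^5/2 - 3*t^4/2 - 7*t^3/2 + 11*t^2/2 + 3*t - 4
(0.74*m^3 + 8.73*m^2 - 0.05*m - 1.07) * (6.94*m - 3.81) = 5.1356*m^4 + 57.7668*m^3 - 33.6083*m^2 - 7.2353*m + 4.0767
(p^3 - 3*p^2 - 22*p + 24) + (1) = p^3 - 3*p^2 - 22*p + 25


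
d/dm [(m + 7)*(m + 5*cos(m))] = m - (m + 7)*(5*sin(m) - 1) + 5*cos(m)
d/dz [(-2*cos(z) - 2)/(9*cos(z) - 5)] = -28*sin(z)/(9*cos(z) - 5)^2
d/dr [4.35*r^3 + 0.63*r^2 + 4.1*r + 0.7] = 13.05*r^2 + 1.26*r + 4.1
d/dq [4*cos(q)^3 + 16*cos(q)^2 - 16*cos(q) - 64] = 4*(-3*cos(q)^2 - 8*cos(q) + 4)*sin(q)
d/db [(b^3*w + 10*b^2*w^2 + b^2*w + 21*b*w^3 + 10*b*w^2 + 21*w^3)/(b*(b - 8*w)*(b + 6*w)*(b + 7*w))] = w*(-b^4 - 6*b^3*w - 2*b^3 - 42*b^2*w^2 - 7*b^2*w + 12*b*w^2 + 144*w^3)/(b^2*(b^4 - 4*b^3*w - 92*b^2*w^2 + 192*b*w^3 + 2304*w^4))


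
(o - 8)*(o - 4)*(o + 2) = o^3 - 10*o^2 + 8*o + 64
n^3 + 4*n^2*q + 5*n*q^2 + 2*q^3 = (n + q)^2*(n + 2*q)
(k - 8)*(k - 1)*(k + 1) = k^3 - 8*k^2 - k + 8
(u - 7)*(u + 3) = u^2 - 4*u - 21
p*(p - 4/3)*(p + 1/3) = p^3 - p^2 - 4*p/9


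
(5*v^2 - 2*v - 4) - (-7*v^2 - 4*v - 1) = 12*v^2 + 2*v - 3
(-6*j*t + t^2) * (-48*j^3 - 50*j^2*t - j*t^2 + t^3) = 288*j^4*t + 252*j^3*t^2 - 44*j^2*t^3 - 7*j*t^4 + t^5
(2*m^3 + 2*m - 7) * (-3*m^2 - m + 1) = -6*m^5 - 2*m^4 - 4*m^3 + 19*m^2 + 9*m - 7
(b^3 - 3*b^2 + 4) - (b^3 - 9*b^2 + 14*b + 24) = 6*b^2 - 14*b - 20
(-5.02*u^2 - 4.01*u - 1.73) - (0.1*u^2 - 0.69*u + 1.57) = -5.12*u^2 - 3.32*u - 3.3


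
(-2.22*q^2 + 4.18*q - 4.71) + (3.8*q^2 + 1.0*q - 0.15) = 1.58*q^2 + 5.18*q - 4.86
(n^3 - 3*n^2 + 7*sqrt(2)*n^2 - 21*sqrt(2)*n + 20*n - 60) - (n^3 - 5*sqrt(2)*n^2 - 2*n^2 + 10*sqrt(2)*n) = -n^2 + 12*sqrt(2)*n^2 - 31*sqrt(2)*n + 20*n - 60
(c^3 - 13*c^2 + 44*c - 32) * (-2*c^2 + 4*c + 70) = -2*c^5 + 30*c^4 - 70*c^3 - 670*c^2 + 2952*c - 2240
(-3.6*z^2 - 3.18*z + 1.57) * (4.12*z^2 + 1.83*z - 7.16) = -14.832*z^4 - 19.6896*z^3 + 26.425*z^2 + 25.6419*z - 11.2412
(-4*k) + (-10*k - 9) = -14*k - 9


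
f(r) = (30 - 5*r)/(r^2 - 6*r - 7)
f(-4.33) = 1.37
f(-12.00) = 0.43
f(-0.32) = -6.35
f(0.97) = -2.12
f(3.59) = -0.77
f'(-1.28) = 55.81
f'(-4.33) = 0.40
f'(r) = (6 - 2*r)*(30 - 5*r)/(r^2 - 6*r - 7)^2 - 5/(r^2 - 6*r - 7)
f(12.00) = -0.46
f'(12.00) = 0.05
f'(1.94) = 0.53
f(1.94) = -1.36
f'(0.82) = 1.34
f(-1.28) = 15.70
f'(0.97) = 1.14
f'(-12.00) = 0.04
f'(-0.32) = 9.47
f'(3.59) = 0.26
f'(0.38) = 2.31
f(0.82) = -2.30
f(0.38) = -3.08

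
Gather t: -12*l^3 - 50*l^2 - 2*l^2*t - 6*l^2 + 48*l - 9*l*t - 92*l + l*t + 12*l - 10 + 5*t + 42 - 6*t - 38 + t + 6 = -12*l^3 - 56*l^2 - 32*l + t*(-2*l^2 - 8*l)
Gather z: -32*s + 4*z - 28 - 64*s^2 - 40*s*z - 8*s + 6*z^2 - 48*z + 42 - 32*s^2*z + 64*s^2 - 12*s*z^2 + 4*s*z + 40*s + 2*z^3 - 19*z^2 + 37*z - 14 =2*z^3 + z^2*(-12*s - 13) + z*(-32*s^2 - 36*s - 7)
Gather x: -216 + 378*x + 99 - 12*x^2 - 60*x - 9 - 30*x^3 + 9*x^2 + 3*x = -30*x^3 - 3*x^2 + 321*x - 126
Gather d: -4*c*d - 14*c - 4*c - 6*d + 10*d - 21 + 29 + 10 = -18*c + d*(4 - 4*c) + 18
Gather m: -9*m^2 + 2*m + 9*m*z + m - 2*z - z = -9*m^2 + m*(9*z + 3) - 3*z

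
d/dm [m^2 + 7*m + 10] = 2*m + 7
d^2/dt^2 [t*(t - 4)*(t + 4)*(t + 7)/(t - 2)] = 6*(t^4 - 3*t^3 - 6*t^2 + 28*t - 96)/(t^3 - 6*t^2 + 12*t - 8)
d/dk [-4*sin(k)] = -4*cos(k)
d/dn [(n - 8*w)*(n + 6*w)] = 2*n - 2*w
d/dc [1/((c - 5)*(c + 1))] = 2*(2 - c)/(c^4 - 8*c^3 + 6*c^2 + 40*c + 25)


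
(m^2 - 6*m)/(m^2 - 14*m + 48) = m/(m - 8)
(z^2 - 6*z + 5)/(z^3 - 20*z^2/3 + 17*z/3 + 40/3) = 3*(z - 1)/(3*z^2 - 5*z - 8)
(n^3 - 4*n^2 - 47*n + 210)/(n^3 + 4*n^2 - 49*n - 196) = (n^2 - 11*n + 30)/(n^2 - 3*n - 28)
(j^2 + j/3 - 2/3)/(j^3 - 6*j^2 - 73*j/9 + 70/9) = 3*(j + 1)/(3*j^2 - 16*j - 35)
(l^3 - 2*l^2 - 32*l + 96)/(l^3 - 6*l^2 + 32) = (l + 6)/(l + 2)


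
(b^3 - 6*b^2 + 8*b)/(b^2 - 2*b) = b - 4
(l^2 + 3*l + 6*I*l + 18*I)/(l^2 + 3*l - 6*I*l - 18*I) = (l + 6*I)/(l - 6*I)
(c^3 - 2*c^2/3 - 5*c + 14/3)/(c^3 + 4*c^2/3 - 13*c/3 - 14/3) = (c - 1)/(c + 1)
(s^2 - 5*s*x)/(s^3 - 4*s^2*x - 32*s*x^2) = (-s + 5*x)/(-s^2 + 4*s*x + 32*x^2)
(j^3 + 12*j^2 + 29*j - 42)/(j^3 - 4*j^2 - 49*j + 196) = (j^2 + 5*j - 6)/(j^2 - 11*j + 28)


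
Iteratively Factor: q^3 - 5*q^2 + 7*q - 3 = (q - 1)*(q^2 - 4*q + 3) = (q - 3)*(q - 1)*(q - 1)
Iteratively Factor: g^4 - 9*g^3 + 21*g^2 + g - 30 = (g + 1)*(g^3 - 10*g^2 + 31*g - 30) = (g - 3)*(g + 1)*(g^2 - 7*g + 10) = (g - 3)*(g - 2)*(g + 1)*(g - 5)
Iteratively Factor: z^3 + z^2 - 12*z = (z - 3)*(z^2 + 4*z) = (z - 3)*(z + 4)*(z)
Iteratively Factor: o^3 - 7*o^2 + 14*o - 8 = (o - 2)*(o^2 - 5*o + 4) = (o - 2)*(o - 1)*(o - 4)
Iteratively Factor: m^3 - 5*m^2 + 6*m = (m - 3)*(m^2 - 2*m) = m*(m - 3)*(m - 2)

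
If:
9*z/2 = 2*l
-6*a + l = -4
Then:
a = 3*z/8 + 2/3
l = 9*z/4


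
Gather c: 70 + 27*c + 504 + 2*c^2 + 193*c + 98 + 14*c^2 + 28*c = 16*c^2 + 248*c + 672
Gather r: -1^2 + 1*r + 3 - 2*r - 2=-r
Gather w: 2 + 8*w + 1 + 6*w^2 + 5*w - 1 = 6*w^2 + 13*w + 2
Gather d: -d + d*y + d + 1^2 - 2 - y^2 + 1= d*y - y^2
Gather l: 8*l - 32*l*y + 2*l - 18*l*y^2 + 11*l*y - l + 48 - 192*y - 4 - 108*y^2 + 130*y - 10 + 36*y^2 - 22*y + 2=l*(-18*y^2 - 21*y + 9) - 72*y^2 - 84*y + 36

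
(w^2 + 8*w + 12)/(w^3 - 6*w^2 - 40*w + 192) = (w + 2)/(w^2 - 12*w + 32)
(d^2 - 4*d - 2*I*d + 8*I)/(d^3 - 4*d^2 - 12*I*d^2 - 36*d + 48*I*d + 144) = (d - 2*I)/(d^2 - 12*I*d - 36)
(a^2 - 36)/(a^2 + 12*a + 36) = (a - 6)/(a + 6)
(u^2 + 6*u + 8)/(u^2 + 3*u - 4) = (u + 2)/(u - 1)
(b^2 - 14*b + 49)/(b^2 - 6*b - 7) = (b - 7)/(b + 1)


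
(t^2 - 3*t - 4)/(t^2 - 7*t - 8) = (t - 4)/(t - 8)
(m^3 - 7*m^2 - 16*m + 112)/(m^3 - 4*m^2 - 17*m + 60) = (m^2 - 11*m + 28)/(m^2 - 8*m + 15)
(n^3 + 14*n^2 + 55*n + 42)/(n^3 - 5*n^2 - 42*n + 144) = (n^2 + 8*n + 7)/(n^2 - 11*n + 24)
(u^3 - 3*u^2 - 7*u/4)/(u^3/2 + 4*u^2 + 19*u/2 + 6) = u*(4*u^2 - 12*u - 7)/(2*(u^3 + 8*u^2 + 19*u + 12))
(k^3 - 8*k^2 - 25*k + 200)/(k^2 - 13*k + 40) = k + 5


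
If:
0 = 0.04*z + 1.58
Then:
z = -39.50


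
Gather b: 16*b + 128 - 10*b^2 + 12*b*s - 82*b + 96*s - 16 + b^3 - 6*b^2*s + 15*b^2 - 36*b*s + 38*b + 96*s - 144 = b^3 + b^2*(5 - 6*s) + b*(-24*s - 28) + 192*s - 32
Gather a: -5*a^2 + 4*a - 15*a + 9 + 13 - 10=-5*a^2 - 11*a + 12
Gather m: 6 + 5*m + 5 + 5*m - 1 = 10*m + 10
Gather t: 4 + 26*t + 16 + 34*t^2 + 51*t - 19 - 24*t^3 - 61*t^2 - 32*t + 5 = -24*t^3 - 27*t^2 + 45*t + 6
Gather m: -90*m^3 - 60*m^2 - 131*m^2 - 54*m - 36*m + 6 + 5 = -90*m^3 - 191*m^2 - 90*m + 11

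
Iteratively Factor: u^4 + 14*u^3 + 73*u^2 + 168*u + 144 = (u + 4)*(u^3 + 10*u^2 + 33*u + 36) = (u + 4)^2*(u^2 + 6*u + 9) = (u + 3)*(u + 4)^2*(u + 3)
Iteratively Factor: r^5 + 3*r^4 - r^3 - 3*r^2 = (r + 3)*(r^4 - r^2) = r*(r + 3)*(r^3 - r) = r*(r + 1)*(r + 3)*(r^2 - r) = r^2*(r + 1)*(r + 3)*(r - 1)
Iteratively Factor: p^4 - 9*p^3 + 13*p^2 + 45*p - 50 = (p + 2)*(p^3 - 11*p^2 + 35*p - 25) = (p - 1)*(p + 2)*(p^2 - 10*p + 25) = (p - 5)*(p - 1)*(p + 2)*(p - 5)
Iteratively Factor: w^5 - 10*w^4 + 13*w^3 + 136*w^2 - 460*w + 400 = (w - 5)*(w^4 - 5*w^3 - 12*w^2 + 76*w - 80) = (w - 5)*(w + 4)*(w^3 - 9*w^2 + 24*w - 20) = (w - 5)*(w - 2)*(w + 4)*(w^2 - 7*w + 10) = (w - 5)^2*(w - 2)*(w + 4)*(w - 2)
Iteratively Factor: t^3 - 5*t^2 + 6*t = (t)*(t^2 - 5*t + 6) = t*(t - 3)*(t - 2)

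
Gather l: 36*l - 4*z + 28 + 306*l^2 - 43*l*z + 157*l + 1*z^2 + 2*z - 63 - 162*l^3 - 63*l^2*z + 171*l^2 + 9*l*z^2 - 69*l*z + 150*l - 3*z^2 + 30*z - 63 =-162*l^3 + l^2*(477 - 63*z) + l*(9*z^2 - 112*z + 343) - 2*z^2 + 28*z - 98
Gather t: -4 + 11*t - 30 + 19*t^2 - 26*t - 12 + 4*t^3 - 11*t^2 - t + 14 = 4*t^3 + 8*t^2 - 16*t - 32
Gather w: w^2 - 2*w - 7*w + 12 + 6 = w^2 - 9*w + 18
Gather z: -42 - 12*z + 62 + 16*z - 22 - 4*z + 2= 0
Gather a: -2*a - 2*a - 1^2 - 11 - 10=-4*a - 22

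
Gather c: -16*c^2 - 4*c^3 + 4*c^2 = -4*c^3 - 12*c^2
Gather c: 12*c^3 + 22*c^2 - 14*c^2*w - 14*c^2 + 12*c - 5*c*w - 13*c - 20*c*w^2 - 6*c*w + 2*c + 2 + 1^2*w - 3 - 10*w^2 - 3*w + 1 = 12*c^3 + c^2*(8 - 14*w) + c*(-20*w^2 - 11*w + 1) - 10*w^2 - 2*w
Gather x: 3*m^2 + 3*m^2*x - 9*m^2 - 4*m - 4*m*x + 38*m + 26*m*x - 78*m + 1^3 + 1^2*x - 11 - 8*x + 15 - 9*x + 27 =-6*m^2 - 44*m + x*(3*m^2 + 22*m - 16) + 32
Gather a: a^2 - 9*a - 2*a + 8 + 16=a^2 - 11*a + 24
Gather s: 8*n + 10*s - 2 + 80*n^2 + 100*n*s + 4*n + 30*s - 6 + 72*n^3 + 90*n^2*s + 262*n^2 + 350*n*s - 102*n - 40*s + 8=72*n^3 + 342*n^2 - 90*n + s*(90*n^2 + 450*n)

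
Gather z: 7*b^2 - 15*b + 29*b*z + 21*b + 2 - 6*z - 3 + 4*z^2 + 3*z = 7*b^2 + 6*b + 4*z^2 + z*(29*b - 3) - 1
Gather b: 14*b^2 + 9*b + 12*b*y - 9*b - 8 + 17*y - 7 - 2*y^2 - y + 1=14*b^2 + 12*b*y - 2*y^2 + 16*y - 14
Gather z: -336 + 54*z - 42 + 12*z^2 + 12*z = 12*z^2 + 66*z - 378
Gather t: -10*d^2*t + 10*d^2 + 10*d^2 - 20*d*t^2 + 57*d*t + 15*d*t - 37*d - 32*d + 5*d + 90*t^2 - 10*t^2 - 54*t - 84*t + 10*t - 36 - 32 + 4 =20*d^2 - 64*d + t^2*(80 - 20*d) + t*(-10*d^2 + 72*d - 128) - 64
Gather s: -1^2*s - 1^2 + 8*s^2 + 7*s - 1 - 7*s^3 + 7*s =-7*s^3 + 8*s^2 + 13*s - 2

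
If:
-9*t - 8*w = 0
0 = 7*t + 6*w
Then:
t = 0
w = 0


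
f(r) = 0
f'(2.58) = 0.00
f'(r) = 0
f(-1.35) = 0.00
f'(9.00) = 0.00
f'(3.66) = 0.00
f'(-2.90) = 0.00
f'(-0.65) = 0.00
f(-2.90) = 0.00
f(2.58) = 0.00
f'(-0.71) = 0.00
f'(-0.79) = 0.00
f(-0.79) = 0.00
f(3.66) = 0.00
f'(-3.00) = 0.00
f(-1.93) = 0.00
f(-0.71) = 0.00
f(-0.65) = 0.00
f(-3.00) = 0.00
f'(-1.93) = 0.00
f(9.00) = 0.00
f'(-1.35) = 0.00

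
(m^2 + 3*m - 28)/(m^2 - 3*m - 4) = (m + 7)/(m + 1)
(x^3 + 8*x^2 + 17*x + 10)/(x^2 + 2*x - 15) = (x^2 + 3*x + 2)/(x - 3)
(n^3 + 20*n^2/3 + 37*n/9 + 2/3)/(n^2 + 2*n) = (9*n^3 + 60*n^2 + 37*n + 6)/(9*n*(n + 2))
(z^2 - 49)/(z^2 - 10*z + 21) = (z + 7)/(z - 3)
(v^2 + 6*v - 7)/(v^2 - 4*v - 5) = (-v^2 - 6*v + 7)/(-v^2 + 4*v + 5)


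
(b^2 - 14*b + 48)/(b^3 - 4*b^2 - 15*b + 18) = (b - 8)/(b^2 + 2*b - 3)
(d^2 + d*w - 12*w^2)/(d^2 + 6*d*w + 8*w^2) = (d - 3*w)/(d + 2*w)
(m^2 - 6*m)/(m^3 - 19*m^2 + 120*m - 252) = m/(m^2 - 13*m + 42)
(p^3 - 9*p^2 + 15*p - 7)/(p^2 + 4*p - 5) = (p^2 - 8*p + 7)/(p + 5)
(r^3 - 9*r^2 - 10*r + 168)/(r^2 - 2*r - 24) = r - 7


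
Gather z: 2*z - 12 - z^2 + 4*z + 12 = -z^2 + 6*z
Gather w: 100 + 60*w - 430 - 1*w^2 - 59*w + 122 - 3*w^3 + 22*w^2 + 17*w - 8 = -3*w^3 + 21*w^2 + 18*w - 216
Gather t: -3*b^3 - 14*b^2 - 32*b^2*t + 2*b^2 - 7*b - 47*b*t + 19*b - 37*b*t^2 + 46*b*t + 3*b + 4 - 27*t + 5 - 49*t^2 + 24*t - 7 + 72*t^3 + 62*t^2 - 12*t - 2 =-3*b^3 - 12*b^2 + 15*b + 72*t^3 + t^2*(13 - 37*b) + t*(-32*b^2 - b - 15)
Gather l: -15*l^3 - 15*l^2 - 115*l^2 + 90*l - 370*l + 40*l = -15*l^3 - 130*l^2 - 240*l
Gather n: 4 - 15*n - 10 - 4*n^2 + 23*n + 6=-4*n^2 + 8*n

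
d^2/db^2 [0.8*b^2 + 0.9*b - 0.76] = 1.60000000000000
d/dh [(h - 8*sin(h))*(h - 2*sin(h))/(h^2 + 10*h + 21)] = 2*(-(h + 5)*(h - 8*sin(h))*(h - 2*sin(h)) + (h^2 + 10*h + 21)*(-5*h*cos(h) + h - 5*sin(h) + 8*sin(2*h)))/(h^2 + 10*h + 21)^2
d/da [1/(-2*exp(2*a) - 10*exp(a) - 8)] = (exp(a) + 5/2)*exp(a)/(exp(2*a) + 5*exp(a) + 4)^2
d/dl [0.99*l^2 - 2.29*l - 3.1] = 1.98*l - 2.29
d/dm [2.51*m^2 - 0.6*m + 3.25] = 5.02*m - 0.6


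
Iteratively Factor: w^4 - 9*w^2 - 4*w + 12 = (w + 2)*(w^3 - 2*w^2 - 5*w + 6) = (w + 2)^2*(w^2 - 4*w + 3) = (w - 1)*(w + 2)^2*(w - 3)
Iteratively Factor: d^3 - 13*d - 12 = (d + 1)*(d^2 - d - 12) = (d + 1)*(d + 3)*(d - 4)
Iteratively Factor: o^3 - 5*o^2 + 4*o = (o - 4)*(o^2 - o) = o*(o - 4)*(o - 1)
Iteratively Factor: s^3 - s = (s + 1)*(s^2 - s) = s*(s + 1)*(s - 1)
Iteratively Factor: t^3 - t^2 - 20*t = (t)*(t^2 - t - 20) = t*(t - 5)*(t + 4)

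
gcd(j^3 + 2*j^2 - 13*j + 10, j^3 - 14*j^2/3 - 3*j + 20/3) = j - 1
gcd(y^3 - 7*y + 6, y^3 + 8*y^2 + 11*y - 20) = y - 1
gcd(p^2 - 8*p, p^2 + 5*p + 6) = 1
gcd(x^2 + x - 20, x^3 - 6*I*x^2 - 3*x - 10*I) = 1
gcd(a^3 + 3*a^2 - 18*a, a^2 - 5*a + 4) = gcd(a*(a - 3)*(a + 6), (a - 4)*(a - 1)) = 1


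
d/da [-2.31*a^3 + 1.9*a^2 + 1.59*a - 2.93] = -6.93*a^2 + 3.8*a + 1.59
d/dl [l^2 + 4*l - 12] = 2*l + 4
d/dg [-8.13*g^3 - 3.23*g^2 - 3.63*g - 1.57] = -24.39*g^2 - 6.46*g - 3.63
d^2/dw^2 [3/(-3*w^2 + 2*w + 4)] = 6*(-9*w^2 + 6*w + 4*(3*w - 1)^2 + 12)/(-3*w^2 + 2*w + 4)^3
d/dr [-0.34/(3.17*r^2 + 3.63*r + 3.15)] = (2.1556*r + 1.2342)/(3.17*r^2 + 3.63*r + 3.15)^2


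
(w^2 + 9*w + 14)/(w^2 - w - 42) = (w^2 + 9*w + 14)/(w^2 - w - 42)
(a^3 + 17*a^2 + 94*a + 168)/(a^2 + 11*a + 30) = (a^2 + 11*a + 28)/(a + 5)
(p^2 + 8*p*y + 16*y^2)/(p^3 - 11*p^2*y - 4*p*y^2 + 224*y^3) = (p + 4*y)/(p^2 - 15*p*y + 56*y^2)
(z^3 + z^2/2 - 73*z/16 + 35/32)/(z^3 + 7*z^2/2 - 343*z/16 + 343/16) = (8*z^2 + 18*z - 5)/(2*(4*z^2 + 21*z - 49))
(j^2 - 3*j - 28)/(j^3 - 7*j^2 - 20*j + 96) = (j - 7)/(j^2 - 11*j + 24)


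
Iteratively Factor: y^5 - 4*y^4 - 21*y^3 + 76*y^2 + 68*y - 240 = (y - 5)*(y^4 + y^3 - 16*y^2 - 4*y + 48) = (y - 5)*(y + 4)*(y^3 - 3*y^2 - 4*y + 12) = (y - 5)*(y - 2)*(y + 4)*(y^2 - y - 6) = (y - 5)*(y - 2)*(y + 2)*(y + 4)*(y - 3)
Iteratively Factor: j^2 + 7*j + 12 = (j + 3)*(j + 4)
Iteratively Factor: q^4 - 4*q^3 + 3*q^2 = (q)*(q^3 - 4*q^2 + 3*q) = q*(q - 3)*(q^2 - q) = q^2*(q - 3)*(q - 1)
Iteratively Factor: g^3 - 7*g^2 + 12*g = (g - 4)*(g^2 - 3*g) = g*(g - 4)*(g - 3)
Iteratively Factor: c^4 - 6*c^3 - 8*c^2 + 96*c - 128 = (c - 2)*(c^3 - 4*c^2 - 16*c + 64) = (c - 2)*(c + 4)*(c^2 - 8*c + 16) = (c - 4)*(c - 2)*(c + 4)*(c - 4)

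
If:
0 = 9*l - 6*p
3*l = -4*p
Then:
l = 0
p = 0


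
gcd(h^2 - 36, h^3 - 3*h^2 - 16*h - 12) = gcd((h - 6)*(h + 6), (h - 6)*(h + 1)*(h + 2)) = h - 6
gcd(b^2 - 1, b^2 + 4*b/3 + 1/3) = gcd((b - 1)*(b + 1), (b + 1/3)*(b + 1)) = b + 1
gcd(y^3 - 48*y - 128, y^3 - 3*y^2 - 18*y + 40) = y + 4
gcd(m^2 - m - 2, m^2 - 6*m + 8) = m - 2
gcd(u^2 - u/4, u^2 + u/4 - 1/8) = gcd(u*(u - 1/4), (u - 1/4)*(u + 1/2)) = u - 1/4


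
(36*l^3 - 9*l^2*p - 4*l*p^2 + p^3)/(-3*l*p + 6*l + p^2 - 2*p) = (-12*l^2 - l*p + p^2)/(p - 2)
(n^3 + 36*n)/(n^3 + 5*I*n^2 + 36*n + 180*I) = n/(n + 5*I)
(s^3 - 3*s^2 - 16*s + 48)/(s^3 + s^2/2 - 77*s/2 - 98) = 2*(s^2 - 7*s + 12)/(2*s^2 - 7*s - 49)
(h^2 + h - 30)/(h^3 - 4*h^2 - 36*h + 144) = (h - 5)/(h^2 - 10*h + 24)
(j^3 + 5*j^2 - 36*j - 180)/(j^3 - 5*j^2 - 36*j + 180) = (j + 5)/(j - 5)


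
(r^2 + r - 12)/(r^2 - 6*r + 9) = (r + 4)/(r - 3)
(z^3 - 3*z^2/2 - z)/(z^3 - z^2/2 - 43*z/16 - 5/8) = 8*z*(2*z + 1)/(16*z^2 + 24*z + 5)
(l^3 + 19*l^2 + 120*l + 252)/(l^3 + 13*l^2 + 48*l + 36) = (l + 7)/(l + 1)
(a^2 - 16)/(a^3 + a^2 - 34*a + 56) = (a + 4)/(a^2 + 5*a - 14)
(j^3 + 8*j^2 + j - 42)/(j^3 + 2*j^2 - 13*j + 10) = (j^2 + 10*j + 21)/(j^2 + 4*j - 5)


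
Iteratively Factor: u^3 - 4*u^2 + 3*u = (u - 3)*(u^2 - u) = (u - 3)*(u - 1)*(u)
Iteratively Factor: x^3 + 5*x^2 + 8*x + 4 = (x + 2)*(x^2 + 3*x + 2) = (x + 2)^2*(x + 1)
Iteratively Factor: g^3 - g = (g - 1)*(g^2 + g) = g*(g - 1)*(g + 1)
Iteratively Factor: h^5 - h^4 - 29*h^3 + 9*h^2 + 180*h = (h + 4)*(h^4 - 5*h^3 - 9*h^2 + 45*h) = h*(h + 4)*(h^3 - 5*h^2 - 9*h + 45) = h*(h - 5)*(h + 4)*(h^2 - 9) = h*(h - 5)*(h + 3)*(h + 4)*(h - 3)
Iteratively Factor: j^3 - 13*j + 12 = (j - 3)*(j^2 + 3*j - 4) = (j - 3)*(j + 4)*(j - 1)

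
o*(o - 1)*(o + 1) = o^3 - o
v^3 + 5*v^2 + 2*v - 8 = (v - 1)*(v + 2)*(v + 4)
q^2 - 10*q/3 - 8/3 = (q - 4)*(q + 2/3)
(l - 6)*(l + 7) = l^2 + l - 42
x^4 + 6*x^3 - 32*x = x*(x - 2)*(x + 4)^2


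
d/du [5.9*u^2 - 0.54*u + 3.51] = 11.8*u - 0.54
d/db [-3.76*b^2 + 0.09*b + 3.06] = 0.09 - 7.52*b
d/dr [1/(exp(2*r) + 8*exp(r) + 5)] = 2*(-exp(r) - 4)*exp(r)/(exp(2*r) + 8*exp(r) + 5)^2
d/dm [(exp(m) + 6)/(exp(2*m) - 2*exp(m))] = (-exp(2*m) - 12*exp(m) + 12)*exp(-m)/(exp(2*m) - 4*exp(m) + 4)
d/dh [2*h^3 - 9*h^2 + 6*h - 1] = 6*h^2 - 18*h + 6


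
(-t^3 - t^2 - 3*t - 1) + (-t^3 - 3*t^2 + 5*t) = -2*t^3 - 4*t^2 + 2*t - 1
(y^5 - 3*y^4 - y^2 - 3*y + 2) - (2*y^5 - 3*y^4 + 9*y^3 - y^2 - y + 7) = -y^5 - 9*y^3 - 2*y - 5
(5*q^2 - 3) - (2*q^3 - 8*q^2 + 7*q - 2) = -2*q^3 + 13*q^2 - 7*q - 1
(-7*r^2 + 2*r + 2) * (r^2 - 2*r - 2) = -7*r^4 + 16*r^3 + 12*r^2 - 8*r - 4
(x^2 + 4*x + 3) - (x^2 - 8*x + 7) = 12*x - 4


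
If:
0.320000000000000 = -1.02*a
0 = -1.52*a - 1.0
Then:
No Solution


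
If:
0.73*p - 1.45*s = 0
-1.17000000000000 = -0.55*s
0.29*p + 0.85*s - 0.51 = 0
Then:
No Solution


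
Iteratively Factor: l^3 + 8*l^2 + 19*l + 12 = (l + 1)*(l^2 + 7*l + 12) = (l + 1)*(l + 4)*(l + 3)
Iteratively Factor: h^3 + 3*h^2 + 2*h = (h + 2)*(h^2 + h) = (h + 1)*(h + 2)*(h)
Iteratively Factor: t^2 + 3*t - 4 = (t - 1)*(t + 4)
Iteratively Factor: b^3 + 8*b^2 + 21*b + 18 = (b + 3)*(b^2 + 5*b + 6) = (b + 2)*(b + 3)*(b + 3)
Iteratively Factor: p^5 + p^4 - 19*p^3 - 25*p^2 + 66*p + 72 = (p + 1)*(p^4 - 19*p^2 - 6*p + 72) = (p - 4)*(p + 1)*(p^3 + 4*p^2 - 3*p - 18) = (p - 4)*(p + 1)*(p + 3)*(p^2 + p - 6) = (p - 4)*(p + 1)*(p + 3)^2*(p - 2)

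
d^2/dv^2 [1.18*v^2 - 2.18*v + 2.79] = 2.36000000000000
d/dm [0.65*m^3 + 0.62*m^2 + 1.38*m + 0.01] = 1.95*m^2 + 1.24*m + 1.38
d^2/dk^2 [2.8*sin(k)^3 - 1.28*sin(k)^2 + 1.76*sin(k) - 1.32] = -3.86*sin(k) + 6.3*sin(3*k) - 2.56*cos(2*k)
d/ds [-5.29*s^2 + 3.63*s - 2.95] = 3.63 - 10.58*s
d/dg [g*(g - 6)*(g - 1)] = 3*g^2 - 14*g + 6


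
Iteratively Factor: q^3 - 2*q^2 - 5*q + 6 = (q - 1)*(q^2 - q - 6) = (q - 3)*(q - 1)*(q + 2)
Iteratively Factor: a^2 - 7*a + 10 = (a - 2)*(a - 5)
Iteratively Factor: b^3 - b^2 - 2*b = (b)*(b^2 - b - 2) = b*(b + 1)*(b - 2)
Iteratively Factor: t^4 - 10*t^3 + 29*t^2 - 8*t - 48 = (t - 4)*(t^3 - 6*t^2 + 5*t + 12) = (t - 4)^2*(t^2 - 2*t - 3) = (t - 4)^2*(t - 3)*(t + 1)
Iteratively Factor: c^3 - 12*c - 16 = (c + 2)*(c^2 - 2*c - 8) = (c + 2)^2*(c - 4)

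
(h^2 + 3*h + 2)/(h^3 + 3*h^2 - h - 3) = (h + 2)/(h^2 + 2*h - 3)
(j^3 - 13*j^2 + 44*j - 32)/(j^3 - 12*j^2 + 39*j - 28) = (j - 8)/(j - 7)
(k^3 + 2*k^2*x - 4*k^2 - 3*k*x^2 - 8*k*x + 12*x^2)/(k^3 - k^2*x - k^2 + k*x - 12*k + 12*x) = (k + 3*x)/(k + 3)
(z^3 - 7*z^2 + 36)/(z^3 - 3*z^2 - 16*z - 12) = (z - 3)/(z + 1)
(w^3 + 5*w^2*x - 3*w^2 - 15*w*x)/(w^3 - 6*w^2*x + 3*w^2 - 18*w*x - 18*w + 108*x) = w*(-w - 5*x)/(-w^2 + 6*w*x - 6*w + 36*x)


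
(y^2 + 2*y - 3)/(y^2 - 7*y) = (y^2 + 2*y - 3)/(y*(y - 7))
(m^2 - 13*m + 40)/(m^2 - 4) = (m^2 - 13*m + 40)/(m^2 - 4)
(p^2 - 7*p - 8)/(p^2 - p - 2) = (p - 8)/(p - 2)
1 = 1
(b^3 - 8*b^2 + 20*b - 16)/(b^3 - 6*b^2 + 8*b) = (b - 2)/b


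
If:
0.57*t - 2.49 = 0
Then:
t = 4.37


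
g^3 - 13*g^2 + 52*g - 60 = (g - 6)*(g - 5)*(g - 2)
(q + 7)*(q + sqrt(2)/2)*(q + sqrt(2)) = q^3 + 3*sqrt(2)*q^2/2 + 7*q^2 + q + 21*sqrt(2)*q/2 + 7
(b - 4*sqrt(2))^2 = b^2 - 8*sqrt(2)*b + 32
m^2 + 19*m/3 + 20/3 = (m + 4/3)*(m + 5)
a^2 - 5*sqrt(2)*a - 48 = (a - 8*sqrt(2))*(a + 3*sqrt(2))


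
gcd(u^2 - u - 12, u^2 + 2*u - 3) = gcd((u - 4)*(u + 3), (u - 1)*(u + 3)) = u + 3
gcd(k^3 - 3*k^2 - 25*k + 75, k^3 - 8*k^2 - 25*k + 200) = k^2 - 25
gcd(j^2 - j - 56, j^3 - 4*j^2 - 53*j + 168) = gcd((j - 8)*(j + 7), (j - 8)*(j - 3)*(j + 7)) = j^2 - j - 56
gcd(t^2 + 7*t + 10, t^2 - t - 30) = t + 5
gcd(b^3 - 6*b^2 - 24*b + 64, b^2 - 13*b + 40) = b - 8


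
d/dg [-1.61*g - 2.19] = -1.61000000000000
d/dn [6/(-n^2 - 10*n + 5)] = 12*(n + 5)/(n^2 + 10*n - 5)^2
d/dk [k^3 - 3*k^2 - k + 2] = 3*k^2 - 6*k - 1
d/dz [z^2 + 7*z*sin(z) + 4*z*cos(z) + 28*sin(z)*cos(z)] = -4*z*sin(z) + 7*z*cos(z) + 2*z + 7*sin(z) + 4*cos(z) + 28*cos(2*z)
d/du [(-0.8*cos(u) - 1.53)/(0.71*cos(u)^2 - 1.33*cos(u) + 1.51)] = (-0.568*cos(u)^2 - 2.1726*cos(u) + 3.2429)*sin(u)/(0.5041*cos(u)^4 - 1.8886*cos(u)^3 + 3.9131*cos(u)^2 - 4.0166*cos(u) + 2.2801)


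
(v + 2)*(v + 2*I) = v^2 + 2*v + 2*I*v + 4*I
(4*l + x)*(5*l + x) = 20*l^2 + 9*l*x + x^2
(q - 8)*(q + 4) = q^2 - 4*q - 32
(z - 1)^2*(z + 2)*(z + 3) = z^4 + 3*z^3 - 3*z^2 - 7*z + 6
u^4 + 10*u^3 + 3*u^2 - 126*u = u*(u - 3)*(u + 6)*(u + 7)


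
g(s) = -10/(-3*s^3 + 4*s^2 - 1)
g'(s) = -10*(9*s^2 - 8*s)/(-3*s^3 + 4*s^2 - 1)^2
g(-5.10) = -0.02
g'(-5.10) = -0.01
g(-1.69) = -0.40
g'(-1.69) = -0.63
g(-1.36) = -0.72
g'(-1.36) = -1.42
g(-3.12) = -0.08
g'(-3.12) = -0.07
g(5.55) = 0.03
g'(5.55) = -0.02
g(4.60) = 0.05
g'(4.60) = -0.04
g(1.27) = 14.42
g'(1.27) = -90.56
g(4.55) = 0.05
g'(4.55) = -0.04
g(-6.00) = -0.01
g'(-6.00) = -0.00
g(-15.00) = 0.00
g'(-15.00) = 0.00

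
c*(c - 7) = c^2 - 7*c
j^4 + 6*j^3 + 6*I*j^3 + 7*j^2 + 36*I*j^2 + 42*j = j*(j + 6)*(j - I)*(j + 7*I)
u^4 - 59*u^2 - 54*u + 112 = (u - 8)*(u - 1)*(u + 2)*(u + 7)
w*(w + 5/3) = w^2 + 5*w/3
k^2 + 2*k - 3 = (k - 1)*(k + 3)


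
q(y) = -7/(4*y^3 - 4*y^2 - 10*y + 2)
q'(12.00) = 0.00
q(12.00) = 0.00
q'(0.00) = -17.50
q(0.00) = -3.50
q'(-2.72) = 0.11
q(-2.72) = 0.09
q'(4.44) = 0.03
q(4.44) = -0.03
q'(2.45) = 1.96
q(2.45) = -0.57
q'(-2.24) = 0.29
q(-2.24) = 0.17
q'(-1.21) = 90.14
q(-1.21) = -6.05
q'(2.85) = 0.40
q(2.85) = -0.21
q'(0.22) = -635.15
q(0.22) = 19.94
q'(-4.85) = 0.01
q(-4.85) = 0.01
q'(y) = -7*(-12*y^2 + 8*y + 10)/(4*y^3 - 4*y^2 - 10*y + 2)^2 = 7*(6*y^2 - 4*y - 5)/(2*(2*y^3 - 2*y^2 - 5*y + 1)^2)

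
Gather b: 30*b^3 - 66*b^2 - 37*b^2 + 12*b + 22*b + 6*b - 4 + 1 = 30*b^3 - 103*b^2 + 40*b - 3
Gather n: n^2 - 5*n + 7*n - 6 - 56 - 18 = n^2 + 2*n - 80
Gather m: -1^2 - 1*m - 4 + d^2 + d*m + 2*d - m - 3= d^2 + 2*d + m*(d - 2) - 8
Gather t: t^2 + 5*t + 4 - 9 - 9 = t^2 + 5*t - 14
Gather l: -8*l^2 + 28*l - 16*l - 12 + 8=-8*l^2 + 12*l - 4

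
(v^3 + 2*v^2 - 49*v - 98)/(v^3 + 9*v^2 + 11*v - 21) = (v^2 - 5*v - 14)/(v^2 + 2*v - 3)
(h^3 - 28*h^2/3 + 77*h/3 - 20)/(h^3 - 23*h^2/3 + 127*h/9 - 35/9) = 3*(3*h^2 - 13*h + 12)/(9*h^2 - 24*h + 7)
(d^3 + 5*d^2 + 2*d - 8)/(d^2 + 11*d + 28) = (d^2 + d - 2)/(d + 7)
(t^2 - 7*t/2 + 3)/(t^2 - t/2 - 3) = (2*t - 3)/(2*t + 3)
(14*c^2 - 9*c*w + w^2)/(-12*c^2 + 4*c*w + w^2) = (-7*c + w)/(6*c + w)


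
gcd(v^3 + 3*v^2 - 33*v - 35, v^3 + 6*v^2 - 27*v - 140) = v^2 + 2*v - 35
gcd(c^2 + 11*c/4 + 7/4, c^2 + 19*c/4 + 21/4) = c + 7/4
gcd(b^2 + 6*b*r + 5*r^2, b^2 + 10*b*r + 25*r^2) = b + 5*r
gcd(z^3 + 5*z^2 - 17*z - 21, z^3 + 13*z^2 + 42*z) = z + 7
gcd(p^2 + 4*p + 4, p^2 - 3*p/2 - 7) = p + 2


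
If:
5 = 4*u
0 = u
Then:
No Solution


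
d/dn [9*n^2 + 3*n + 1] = 18*n + 3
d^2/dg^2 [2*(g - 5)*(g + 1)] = 4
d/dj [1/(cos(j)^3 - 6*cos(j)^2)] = 3*(cos(j) - 4)*sin(j)/((cos(j) - 6)^2*cos(j)^3)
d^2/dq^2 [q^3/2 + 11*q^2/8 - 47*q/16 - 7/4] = 3*q + 11/4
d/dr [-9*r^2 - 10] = -18*r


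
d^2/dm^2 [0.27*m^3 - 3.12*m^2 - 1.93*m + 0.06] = 1.62*m - 6.24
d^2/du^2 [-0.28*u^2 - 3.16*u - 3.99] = -0.560000000000000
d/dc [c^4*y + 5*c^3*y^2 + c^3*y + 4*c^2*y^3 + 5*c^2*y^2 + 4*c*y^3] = y*(4*c^3 + 15*c^2*y + 3*c^2 + 8*c*y^2 + 10*c*y + 4*y^2)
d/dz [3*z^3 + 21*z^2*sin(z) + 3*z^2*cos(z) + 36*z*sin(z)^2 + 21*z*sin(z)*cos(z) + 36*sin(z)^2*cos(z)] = -3*z^2*sin(z) + 21*z^2*cos(z) + 9*z^2 + 42*z*sin(z) + 36*z*sin(2*z) + 6*z*cos(z) + 21*z*cos(2*z) - 9*sin(z) + 21*sin(2*z)/2 + 27*sin(3*z) - 18*cos(2*z) + 18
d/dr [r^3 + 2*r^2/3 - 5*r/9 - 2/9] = 3*r^2 + 4*r/3 - 5/9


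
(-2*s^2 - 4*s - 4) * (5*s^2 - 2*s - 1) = -10*s^4 - 16*s^3 - 10*s^2 + 12*s + 4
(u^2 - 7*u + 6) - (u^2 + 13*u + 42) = -20*u - 36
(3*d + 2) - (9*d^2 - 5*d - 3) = -9*d^2 + 8*d + 5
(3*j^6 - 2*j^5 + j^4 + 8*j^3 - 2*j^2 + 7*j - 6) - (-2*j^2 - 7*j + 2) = 3*j^6 - 2*j^5 + j^4 + 8*j^3 + 14*j - 8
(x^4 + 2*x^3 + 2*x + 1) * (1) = x^4 + 2*x^3 + 2*x + 1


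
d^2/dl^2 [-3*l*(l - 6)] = -6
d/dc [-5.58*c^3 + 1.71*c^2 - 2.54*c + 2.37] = -16.74*c^2 + 3.42*c - 2.54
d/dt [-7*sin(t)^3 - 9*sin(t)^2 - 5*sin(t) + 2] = (-18*sin(t) + 21*cos(t)^2 - 26)*cos(t)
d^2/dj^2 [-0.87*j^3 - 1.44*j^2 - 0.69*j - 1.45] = -5.22*j - 2.88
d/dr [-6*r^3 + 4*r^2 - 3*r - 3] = -18*r^2 + 8*r - 3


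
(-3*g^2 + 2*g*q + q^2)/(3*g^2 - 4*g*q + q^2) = (3*g + q)/(-3*g + q)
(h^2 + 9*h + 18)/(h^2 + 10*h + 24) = (h + 3)/(h + 4)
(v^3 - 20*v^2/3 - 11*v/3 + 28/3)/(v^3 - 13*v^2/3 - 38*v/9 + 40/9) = 3*(v^2 - 8*v + 7)/(3*v^2 - 17*v + 10)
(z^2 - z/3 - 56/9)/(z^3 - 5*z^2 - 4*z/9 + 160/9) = (3*z + 7)/(3*z^2 - 7*z - 20)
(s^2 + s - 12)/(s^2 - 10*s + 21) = (s + 4)/(s - 7)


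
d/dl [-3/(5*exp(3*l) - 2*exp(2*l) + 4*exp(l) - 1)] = (45*exp(2*l) - 12*exp(l) + 12)*exp(l)/(5*exp(3*l) - 2*exp(2*l) + 4*exp(l) - 1)^2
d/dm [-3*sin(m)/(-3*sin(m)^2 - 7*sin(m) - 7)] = 3*(7 - 3*sin(m)^2)*cos(m)/(3*sin(m)^2 + 7*sin(m) + 7)^2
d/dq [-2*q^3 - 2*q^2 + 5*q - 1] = -6*q^2 - 4*q + 5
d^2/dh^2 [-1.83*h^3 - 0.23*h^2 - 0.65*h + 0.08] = -10.98*h - 0.46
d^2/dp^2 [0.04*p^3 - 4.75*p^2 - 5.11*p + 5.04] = 0.24*p - 9.5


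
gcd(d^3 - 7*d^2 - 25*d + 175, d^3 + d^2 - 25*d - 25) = d^2 - 25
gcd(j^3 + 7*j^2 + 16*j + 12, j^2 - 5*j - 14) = j + 2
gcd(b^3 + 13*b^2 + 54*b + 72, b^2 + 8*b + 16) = b + 4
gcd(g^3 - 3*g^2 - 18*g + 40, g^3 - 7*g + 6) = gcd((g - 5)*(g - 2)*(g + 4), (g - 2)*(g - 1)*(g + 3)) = g - 2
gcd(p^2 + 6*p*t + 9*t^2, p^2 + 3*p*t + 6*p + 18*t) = p + 3*t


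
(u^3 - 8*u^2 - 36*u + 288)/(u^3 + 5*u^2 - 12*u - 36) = (u^2 - 14*u + 48)/(u^2 - u - 6)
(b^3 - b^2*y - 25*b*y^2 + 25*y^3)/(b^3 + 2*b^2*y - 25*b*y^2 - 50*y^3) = (b - y)/(b + 2*y)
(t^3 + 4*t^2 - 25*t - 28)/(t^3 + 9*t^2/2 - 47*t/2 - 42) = 2*(t + 1)/(2*t + 3)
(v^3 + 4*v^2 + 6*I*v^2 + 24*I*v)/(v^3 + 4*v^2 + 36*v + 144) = v/(v - 6*I)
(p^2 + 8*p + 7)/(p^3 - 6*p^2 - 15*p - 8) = (p + 7)/(p^2 - 7*p - 8)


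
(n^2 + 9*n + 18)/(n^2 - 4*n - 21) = (n + 6)/(n - 7)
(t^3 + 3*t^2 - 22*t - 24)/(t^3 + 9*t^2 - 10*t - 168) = (t + 1)/(t + 7)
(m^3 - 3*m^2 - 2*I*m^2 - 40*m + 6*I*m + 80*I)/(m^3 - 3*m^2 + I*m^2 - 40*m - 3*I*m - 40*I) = (m - 2*I)/(m + I)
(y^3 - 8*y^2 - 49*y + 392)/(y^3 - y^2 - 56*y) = (y - 7)/y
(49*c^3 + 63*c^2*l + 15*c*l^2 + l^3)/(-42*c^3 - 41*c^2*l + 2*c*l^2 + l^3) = (-7*c - l)/(6*c - l)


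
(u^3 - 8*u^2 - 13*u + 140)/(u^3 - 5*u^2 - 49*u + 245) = (u + 4)/(u + 7)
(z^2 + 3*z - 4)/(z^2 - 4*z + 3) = (z + 4)/(z - 3)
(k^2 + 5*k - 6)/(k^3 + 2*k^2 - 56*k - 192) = (k - 1)/(k^2 - 4*k - 32)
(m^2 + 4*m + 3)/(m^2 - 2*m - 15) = (m + 1)/(m - 5)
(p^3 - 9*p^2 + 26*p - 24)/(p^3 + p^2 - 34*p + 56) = (p - 3)/(p + 7)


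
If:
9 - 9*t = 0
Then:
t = 1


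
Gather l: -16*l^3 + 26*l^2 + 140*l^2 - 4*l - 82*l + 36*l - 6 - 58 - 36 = -16*l^3 + 166*l^2 - 50*l - 100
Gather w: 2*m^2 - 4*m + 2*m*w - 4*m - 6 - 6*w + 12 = 2*m^2 - 8*m + w*(2*m - 6) + 6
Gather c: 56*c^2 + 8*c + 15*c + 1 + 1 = 56*c^2 + 23*c + 2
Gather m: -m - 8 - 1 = -m - 9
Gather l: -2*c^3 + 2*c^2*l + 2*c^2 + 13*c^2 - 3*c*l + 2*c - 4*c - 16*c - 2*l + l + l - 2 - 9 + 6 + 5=-2*c^3 + 15*c^2 - 18*c + l*(2*c^2 - 3*c)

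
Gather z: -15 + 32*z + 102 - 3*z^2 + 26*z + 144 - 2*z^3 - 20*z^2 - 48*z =-2*z^3 - 23*z^2 + 10*z + 231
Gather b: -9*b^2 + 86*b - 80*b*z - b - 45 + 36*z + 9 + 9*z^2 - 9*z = -9*b^2 + b*(85 - 80*z) + 9*z^2 + 27*z - 36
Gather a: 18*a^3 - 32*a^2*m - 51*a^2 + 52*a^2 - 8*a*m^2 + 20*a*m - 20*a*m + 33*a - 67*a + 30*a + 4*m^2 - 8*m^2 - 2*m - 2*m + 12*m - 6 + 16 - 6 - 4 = 18*a^3 + a^2*(1 - 32*m) + a*(-8*m^2 - 4) - 4*m^2 + 8*m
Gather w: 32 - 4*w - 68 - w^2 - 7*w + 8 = -w^2 - 11*w - 28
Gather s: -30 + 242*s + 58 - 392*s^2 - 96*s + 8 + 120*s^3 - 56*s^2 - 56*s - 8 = 120*s^3 - 448*s^2 + 90*s + 28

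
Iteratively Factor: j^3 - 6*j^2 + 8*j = (j - 2)*(j^2 - 4*j) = (j - 4)*(j - 2)*(j)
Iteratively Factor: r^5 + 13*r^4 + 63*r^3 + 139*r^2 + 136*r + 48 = (r + 1)*(r^4 + 12*r^3 + 51*r^2 + 88*r + 48) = (r + 1)*(r + 4)*(r^3 + 8*r^2 + 19*r + 12) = (r + 1)*(r + 4)^2*(r^2 + 4*r + 3) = (r + 1)^2*(r + 4)^2*(r + 3)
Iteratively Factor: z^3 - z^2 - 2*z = (z + 1)*(z^2 - 2*z) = z*(z + 1)*(z - 2)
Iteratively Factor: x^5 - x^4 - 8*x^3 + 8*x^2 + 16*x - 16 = (x - 2)*(x^4 + x^3 - 6*x^2 - 4*x + 8) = (x - 2)*(x - 1)*(x^3 + 2*x^2 - 4*x - 8) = (x - 2)^2*(x - 1)*(x^2 + 4*x + 4) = (x - 2)^2*(x - 1)*(x + 2)*(x + 2)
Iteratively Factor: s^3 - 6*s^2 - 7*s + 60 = (s - 4)*(s^2 - 2*s - 15) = (s - 5)*(s - 4)*(s + 3)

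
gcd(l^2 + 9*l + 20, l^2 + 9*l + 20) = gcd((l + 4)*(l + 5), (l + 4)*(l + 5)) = l^2 + 9*l + 20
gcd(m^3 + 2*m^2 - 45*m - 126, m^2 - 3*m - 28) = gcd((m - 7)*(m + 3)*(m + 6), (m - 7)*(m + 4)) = m - 7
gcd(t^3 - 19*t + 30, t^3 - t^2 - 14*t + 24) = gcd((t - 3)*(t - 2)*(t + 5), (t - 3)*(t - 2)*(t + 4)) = t^2 - 5*t + 6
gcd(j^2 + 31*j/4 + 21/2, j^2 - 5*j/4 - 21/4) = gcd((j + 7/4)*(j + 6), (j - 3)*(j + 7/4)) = j + 7/4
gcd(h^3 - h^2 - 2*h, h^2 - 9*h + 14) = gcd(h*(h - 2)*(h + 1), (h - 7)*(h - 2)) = h - 2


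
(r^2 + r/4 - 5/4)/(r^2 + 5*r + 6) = (4*r^2 + r - 5)/(4*(r^2 + 5*r + 6))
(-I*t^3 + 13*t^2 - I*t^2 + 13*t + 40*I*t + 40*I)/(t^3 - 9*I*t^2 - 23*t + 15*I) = (-I*t^3 + t^2*(13 - I) + t*(13 + 40*I) + 40*I)/(t^3 - 9*I*t^2 - 23*t + 15*I)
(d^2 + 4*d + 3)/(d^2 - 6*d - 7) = (d + 3)/(d - 7)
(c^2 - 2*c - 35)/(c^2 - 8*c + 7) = (c + 5)/(c - 1)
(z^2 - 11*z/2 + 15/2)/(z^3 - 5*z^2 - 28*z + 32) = (2*z^2 - 11*z + 15)/(2*(z^3 - 5*z^2 - 28*z + 32))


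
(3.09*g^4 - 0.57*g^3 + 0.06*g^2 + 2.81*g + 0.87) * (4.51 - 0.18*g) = -0.5562*g^5 + 14.0385*g^4 - 2.5815*g^3 - 0.2352*g^2 + 12.5165*g + 3.9237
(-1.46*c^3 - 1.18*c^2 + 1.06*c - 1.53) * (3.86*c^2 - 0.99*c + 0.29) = -5.6356*c^5 - 3.1094*c^4 + 4.8364*c^3 - 7.2974*c^2 + 1.8221*c - 0.4437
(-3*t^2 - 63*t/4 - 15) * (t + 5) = -3*t^3 - 123*t^2/4 - 375*t/4 - 75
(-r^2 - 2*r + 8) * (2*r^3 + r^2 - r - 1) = -2*r^5 - 5*r^4 + 15*r^3 + 11*r^2 - 6*r - 8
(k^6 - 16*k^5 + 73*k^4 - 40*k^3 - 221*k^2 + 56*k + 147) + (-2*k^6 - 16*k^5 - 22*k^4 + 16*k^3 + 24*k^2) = -k^6 - 32*k^5 + 51*k^4 - 24*k^3 - 197*k^2 + 56*k + 147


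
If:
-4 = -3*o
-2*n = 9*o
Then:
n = -6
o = 4/3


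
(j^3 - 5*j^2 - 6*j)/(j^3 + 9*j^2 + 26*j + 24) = j*(j^2 - 5*j - 6)/(j^3 + 9*j^2 + 26*j + 24)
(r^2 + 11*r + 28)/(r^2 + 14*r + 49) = (r + 4)/(r + 7)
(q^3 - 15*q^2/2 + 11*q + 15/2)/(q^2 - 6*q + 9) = (2*q^2 - 9*q - 5)/(2*(q - 3))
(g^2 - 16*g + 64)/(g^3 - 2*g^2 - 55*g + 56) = (g - 8)/(g^2 + 6*g - 7)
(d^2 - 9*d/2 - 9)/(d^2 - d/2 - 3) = (d - 6)/(d - 2)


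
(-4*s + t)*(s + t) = -4*s^2 - 3*s*t + t^2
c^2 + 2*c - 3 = (c - 1)*(c + 3)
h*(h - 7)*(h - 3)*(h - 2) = h^4 - 12*h^3 + 41*h^2 - 42*h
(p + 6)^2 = p^2 + 12*p + 36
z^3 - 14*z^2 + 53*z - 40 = (z - 8)*(z - 5)*(z - 1)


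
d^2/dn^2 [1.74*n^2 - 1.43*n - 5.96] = 3.48000000000000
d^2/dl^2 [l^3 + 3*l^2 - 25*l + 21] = 6*l + 6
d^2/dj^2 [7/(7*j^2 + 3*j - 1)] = 14*(-49*j^2 - 21*j + (14*j + 3)^2 + 7)/(7*j^2 + 3*j - 1)^3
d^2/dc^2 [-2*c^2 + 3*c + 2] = -4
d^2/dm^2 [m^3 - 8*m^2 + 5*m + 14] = 6*m - 16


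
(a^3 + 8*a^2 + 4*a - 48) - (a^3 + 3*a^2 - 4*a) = 5*a^2 + 8*a - 48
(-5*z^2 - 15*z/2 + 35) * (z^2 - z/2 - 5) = -5*z^4 - 5*z^3 + 255*z^2/4 + 20*z - 175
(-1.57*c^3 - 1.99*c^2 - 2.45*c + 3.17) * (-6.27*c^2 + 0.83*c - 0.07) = 9.8439*c^5 + 11.1742*c^4 + 13.8197*c^3 - 21.7701*c^2 + 2.8026*c - 0.2219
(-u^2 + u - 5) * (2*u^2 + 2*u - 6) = -2*u^4 - 2*u^2 - 16*u + 30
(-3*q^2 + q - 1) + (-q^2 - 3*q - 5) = -4*q^2 - 2*q - 6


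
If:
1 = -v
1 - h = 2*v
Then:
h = 3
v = -1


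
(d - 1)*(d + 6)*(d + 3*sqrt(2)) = d^3 + 3*sqrt(2)*d^2 + 5*d^2 - 6*d + 15*sqrt(2)*d - 18*sqrt(2)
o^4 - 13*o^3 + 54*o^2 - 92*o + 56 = (o - 7)*(o - 2)^3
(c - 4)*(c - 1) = c^2 - 5*c + 4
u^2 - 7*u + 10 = (u - 5)*(u - 2)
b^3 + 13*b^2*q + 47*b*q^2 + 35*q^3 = (b + q)*(b + 5*q)*(b + 7*q)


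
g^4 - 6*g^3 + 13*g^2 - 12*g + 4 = (g - 2)^2*(g - 1)^2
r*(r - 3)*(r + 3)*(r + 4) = r^4 + 4*r^3 - 9*r^2 - 36*r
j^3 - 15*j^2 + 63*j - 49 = (j - 7)^2*(j - 1)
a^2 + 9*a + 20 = (a + 4)*(a + 5)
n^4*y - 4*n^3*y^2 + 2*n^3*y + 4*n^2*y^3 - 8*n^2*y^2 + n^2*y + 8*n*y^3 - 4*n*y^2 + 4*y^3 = (n + 1)*(n - 2*y)^2*(n*y + y)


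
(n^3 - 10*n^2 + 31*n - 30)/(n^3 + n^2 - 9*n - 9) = (n^2 - 7*n + 10)/(n^2 + 4*n + 3)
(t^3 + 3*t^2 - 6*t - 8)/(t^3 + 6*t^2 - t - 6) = (t^2 + 2*t - 8)/(t^2 + 5*t - 6)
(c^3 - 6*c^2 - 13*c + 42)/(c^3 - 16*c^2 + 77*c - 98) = (c + 3)/(c - 7)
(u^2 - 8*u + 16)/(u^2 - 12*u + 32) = (u - 4)/(u - 8)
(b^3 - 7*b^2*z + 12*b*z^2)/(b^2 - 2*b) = (b^2 - 7*b*z + 12*z^2)/(b - 2)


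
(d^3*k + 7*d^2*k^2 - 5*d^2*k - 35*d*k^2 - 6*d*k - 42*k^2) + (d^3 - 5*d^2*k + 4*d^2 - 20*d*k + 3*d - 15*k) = d^3*k + d^3 + 7*d^2*k^2 - 10*d^2*k + 4*d^2 - 35*d*k^2 - 26*d*k + 3*d - 42*k^2 - 15*k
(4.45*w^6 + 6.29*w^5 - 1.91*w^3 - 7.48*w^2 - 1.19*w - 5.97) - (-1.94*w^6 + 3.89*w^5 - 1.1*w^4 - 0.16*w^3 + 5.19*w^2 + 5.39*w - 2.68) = 6.39*w^6 + 2.4*w^5 + 1.1*w^4 - 1.75*w^3 - 12.67*w^2 - 6.58*w - 3.29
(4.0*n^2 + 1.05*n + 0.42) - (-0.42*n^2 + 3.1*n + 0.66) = 4.42*n^2 - 2.05*n - 0.24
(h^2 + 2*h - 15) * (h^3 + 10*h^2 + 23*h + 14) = h^5 + 12*h^4 + 28*h^3 - 90*h^2 - 317*h - 210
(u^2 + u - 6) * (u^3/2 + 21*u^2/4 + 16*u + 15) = u^5/2 + 23*u^4/4 + 73*u^3/4 - u^2/2 - 81*u - 90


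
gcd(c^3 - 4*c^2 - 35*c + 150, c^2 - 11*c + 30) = c - 5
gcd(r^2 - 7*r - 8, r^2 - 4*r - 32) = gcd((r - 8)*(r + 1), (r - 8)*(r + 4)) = r - 8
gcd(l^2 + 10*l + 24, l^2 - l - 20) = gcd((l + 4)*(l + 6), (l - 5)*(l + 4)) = l + 4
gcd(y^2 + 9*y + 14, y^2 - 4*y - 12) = y + 2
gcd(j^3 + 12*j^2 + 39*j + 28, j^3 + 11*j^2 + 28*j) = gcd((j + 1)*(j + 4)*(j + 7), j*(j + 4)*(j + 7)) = j^2 + 11*j + 28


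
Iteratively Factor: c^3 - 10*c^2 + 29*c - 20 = (c - 4)*(c^2 - 6*c + 5) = (c - 4)*(c - 1)*(c - 5)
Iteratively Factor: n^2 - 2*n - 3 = (n + 1)*(n - 3)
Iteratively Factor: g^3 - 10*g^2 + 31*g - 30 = (g - 2)*(g^2 - 8*g + 15) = (g - 3)*(g - 2)*(g - 5)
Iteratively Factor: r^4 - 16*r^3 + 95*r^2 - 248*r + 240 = (r - 4)*(r^3 - 12*r^2 + 47*r - 60) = (r - 5)*(r - 4)*(r^2 - 7*r + 12) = (r - 5)*(r - 4)^2*(r - 3)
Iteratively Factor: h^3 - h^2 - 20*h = (h)*(h^2 - h - 20) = h*(h - 5)*(h + 4)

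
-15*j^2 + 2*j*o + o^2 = (-3*j + o)*(5*j + o)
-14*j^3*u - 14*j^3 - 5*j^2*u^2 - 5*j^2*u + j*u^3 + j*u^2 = (-7*j + u)*(2*j + u)*(j*u + j)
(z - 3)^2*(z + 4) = z^3 - 2*z^2 - 15*z + 36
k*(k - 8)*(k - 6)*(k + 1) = k^4 - 13*k^3 + 34*k^2 + 48*k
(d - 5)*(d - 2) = d^2 - 7*d + 10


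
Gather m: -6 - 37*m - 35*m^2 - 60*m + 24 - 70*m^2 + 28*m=-105*m^2 - 69*m + 18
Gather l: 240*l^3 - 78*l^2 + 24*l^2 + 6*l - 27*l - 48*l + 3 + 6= 240*l^3 - 54*l^2 - 69*l + 9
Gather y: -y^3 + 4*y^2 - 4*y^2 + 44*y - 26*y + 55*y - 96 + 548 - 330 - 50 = -y^3 + 73*y + 72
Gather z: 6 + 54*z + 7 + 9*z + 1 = 63*z + 14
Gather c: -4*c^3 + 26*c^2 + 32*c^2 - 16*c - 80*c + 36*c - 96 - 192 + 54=-4*c^3 + 58*c^2 - 60*c - 234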